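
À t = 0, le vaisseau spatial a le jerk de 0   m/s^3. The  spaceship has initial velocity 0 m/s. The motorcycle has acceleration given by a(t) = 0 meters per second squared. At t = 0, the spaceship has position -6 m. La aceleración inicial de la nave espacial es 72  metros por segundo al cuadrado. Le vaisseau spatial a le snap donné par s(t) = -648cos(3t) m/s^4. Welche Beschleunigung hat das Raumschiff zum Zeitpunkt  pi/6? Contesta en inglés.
We must find the integral of our snap equation s(t) = -648·cos(3·t) 2 times. The antiderivative of snap is jerk. Using j(0) = 0, we get j(t) = -216·sin(3·t). The integral of jerk, with a(0) = 72, gives acceleration: a(t) = 72·cos(3·t). From the given acceleration equation a(t) = 72·cos(3·t), we substitute t = pi/6 to get a = 0.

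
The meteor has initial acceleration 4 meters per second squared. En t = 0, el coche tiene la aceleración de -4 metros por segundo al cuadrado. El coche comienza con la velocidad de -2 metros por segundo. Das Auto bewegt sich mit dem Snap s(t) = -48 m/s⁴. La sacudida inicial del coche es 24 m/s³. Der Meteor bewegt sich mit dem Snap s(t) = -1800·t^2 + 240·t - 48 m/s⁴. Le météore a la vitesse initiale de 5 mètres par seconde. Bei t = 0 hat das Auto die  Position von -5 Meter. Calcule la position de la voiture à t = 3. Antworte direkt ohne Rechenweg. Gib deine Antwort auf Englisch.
The answer is -83.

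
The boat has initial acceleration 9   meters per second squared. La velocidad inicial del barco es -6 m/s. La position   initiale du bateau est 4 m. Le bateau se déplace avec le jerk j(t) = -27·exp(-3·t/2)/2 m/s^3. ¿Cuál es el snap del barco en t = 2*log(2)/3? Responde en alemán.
Um dies zu lösen, müssen wir 1 Ableitung unserer Gleichung für den Ruck j(t) = -27·exp(-3·t/2)/2 nehmen. Durch Ableiten von dem Ruck erhalten wir den Snap: s(t) = 81·exp(-3·t/2)/4. Wir haben den Snap s(t) = 81·exp(-3·t/2)/4. Durch Einsetzen von t = 2*log(2)/3: s(2*log(2)/3) = 81/8.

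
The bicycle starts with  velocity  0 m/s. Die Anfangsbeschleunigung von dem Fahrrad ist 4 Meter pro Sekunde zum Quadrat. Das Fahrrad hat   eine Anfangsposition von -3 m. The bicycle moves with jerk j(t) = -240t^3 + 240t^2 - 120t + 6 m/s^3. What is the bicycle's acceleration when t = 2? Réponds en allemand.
Ausgehend von dem Ruck j(t) = -240·t^3 + 240·t^2 - 120·t + 6, nehmen wir 1 Integral. Durch Integration von dem Ruck und Verwendung der Anfangsbedingung a(0) = 4, erhalten wir a(t) = -60·t^4 + 80·t^3 - 60·t^2 + 6·t + 4. Mit a(t) = -60·t^4 + 80·t^3 - 60·t^2 + 6·t + 4 und Einsetzen von t = 2, finden wir a = -544.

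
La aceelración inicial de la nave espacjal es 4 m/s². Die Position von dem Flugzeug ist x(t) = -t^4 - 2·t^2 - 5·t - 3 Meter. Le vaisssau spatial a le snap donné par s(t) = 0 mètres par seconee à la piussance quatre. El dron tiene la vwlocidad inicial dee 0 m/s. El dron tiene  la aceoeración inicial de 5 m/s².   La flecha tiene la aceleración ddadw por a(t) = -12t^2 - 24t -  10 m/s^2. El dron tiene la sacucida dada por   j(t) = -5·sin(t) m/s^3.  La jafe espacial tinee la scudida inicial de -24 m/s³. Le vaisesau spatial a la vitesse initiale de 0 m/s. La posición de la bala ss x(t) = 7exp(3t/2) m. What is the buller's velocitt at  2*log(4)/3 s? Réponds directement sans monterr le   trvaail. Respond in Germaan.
Bei t = 2*log(4)/3, v = 42.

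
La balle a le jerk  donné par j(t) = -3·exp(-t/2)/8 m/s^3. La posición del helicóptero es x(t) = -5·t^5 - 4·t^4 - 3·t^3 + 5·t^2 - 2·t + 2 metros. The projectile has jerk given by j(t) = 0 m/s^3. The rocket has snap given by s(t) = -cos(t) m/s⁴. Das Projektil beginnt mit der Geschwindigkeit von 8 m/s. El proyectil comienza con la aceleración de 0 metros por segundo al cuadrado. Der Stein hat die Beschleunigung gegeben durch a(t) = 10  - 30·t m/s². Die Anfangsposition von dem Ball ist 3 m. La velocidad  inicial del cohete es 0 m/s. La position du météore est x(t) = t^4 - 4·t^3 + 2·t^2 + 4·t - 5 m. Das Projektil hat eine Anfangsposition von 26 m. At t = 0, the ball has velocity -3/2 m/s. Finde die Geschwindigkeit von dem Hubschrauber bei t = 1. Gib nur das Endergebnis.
Bei t = 1, v = -42.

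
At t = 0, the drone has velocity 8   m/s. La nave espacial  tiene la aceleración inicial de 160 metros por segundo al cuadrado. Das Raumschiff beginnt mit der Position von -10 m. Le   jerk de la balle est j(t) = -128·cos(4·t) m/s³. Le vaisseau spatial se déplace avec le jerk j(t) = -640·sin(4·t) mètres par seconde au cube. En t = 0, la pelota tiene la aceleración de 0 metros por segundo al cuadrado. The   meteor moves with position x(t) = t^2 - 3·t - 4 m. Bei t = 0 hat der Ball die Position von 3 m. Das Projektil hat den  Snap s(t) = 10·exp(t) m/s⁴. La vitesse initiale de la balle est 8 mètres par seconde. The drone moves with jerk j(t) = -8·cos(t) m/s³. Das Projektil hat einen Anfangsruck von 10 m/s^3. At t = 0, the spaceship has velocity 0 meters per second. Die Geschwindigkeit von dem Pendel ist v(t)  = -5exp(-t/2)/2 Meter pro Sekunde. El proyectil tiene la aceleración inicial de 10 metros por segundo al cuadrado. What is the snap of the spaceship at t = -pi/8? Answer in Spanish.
Para resolver esto, necesitamos tomar 1 derivada de nuestra ecuación de la sacudida j(t) = -640·sin(4·t). Derivando la sacudida, obtenemos el snap: s(t) = -2560·cos(4·t). De la ecuación del snap s(t) = -2560·cos(4·t), sustituimos t = -pi/8 para obtener s = 0.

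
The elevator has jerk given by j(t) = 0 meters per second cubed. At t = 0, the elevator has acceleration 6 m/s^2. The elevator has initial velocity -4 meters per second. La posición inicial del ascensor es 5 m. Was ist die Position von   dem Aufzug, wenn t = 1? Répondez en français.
En partant du jerk j(t) = 0, nous prenons 3 primitives. L'intégrale du jerk est l'accélération. En utilisant a(0) = 6, nous obtenons a(t) = 6. L'intégrale de l'accélération est la vitesse. En utilisant v(0) = -4, nous obtenons v(t) = 6·t - 4. L'intégrale de la vitesse est la position. En utilisant x(0) = 5, nous obtenons x(t) = 3·t^2 - 4·t + 5. Nous avons la position x(t) = 3·t^2 - 4·t + 5. En substituant t = 1: x(1) = 4.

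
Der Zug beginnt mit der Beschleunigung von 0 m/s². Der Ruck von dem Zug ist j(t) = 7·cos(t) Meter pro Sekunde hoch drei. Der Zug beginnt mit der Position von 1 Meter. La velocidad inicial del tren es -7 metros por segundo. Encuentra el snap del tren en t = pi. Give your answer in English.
Starting from jerk j(t) = 7·cos(t), we take 1 derivative. Differentiating jerk, we get snap: s(t) = -7·sin(t). From the given snap equation s(t) = -7·sin(t), we substitute t = pi to get s = 0.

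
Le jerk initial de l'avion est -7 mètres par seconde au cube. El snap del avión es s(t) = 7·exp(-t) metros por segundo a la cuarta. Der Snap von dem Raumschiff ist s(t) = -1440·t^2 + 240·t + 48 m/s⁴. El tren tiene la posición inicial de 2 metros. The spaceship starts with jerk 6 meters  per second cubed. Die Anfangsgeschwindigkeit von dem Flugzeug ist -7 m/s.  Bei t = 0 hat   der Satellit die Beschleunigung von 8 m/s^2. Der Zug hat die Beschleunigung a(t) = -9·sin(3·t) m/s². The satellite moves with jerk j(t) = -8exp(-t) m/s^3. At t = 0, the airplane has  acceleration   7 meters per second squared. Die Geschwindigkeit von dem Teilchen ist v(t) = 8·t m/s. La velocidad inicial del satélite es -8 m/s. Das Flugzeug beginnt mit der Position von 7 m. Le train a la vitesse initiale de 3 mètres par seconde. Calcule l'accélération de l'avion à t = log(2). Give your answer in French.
En partant du snap s(t) = 7·exp(-t), nous prenons 2 intégrales. En prenant ∫s(t)dt et en appliquant j(0) = -7, nous trouvons j(t) = -7·exp(-t). En intégrant le jerk et en utilisant la condition initiale a(0) = 7, nous obtenons a(t) = 7·exp(-t). Nous avons l'accélération a(t) = 7·exp(-t). En substituant t = log(2): a(log(2)) = 7/2.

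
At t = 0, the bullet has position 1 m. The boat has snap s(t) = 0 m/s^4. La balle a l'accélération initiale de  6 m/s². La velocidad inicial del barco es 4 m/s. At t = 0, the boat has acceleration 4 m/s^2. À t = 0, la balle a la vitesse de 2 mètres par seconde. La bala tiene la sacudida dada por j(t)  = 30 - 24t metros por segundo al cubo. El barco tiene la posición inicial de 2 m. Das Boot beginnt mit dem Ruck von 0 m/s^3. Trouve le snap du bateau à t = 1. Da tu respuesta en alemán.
Aus der Gleichung für den Snap s(t) = 0, setzen wir t = 1 ein und erhalten s = 0.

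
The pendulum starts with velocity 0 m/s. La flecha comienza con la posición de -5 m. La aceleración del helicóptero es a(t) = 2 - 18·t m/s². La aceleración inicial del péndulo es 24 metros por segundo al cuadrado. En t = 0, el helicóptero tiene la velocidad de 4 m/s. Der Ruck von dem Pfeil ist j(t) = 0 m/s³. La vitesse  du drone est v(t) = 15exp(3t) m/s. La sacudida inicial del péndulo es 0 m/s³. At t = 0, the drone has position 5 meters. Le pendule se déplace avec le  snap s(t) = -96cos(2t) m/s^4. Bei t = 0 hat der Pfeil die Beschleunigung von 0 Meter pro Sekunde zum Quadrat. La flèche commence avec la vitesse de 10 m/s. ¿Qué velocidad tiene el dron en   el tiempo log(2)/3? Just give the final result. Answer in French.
La réponse est 30.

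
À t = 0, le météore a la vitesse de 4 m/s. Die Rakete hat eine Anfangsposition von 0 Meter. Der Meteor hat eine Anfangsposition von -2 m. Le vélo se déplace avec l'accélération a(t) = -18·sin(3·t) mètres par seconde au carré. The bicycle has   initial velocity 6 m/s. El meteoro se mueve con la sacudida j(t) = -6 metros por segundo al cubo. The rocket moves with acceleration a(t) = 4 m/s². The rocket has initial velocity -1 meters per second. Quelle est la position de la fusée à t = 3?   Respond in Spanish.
Partiendo de la aceleración a(t) = 4, tomamos 2 integrales. Integrando la aceleración y usando la condición inicial v(0) = -1, obtenemos v(t) = 4·t - 1. Integrando la velocidad y usando la condición inicial x(0) = 0, obtenemos x(t) = 2·t^2 - t. De la ecuación de la posición x(t) = 2·t^2 - t, sustituimos t = 3 para obtener x = 15.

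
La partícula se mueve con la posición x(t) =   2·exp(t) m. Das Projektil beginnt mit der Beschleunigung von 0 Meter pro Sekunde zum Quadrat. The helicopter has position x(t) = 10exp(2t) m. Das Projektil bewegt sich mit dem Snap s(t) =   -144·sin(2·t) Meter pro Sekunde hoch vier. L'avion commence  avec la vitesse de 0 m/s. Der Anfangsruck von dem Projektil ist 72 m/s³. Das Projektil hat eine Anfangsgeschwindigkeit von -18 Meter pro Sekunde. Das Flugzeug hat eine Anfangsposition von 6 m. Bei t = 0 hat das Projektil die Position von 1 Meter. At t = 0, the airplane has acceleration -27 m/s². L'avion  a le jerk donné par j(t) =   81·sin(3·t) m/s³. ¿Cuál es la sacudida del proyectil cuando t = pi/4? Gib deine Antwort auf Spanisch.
Necesitamos integrar nuestra ecuación del snap s(t) = -144·sin(2·t) 1 vez. Integrando el snap y usando la condición inicial j(0) = 72, obtenemos j(t) = 72·cos(2·t). De la ecuación de la sacudida j(t) = 72·cos(2·t), sustituimos t = pi/4 para obtener j = 0.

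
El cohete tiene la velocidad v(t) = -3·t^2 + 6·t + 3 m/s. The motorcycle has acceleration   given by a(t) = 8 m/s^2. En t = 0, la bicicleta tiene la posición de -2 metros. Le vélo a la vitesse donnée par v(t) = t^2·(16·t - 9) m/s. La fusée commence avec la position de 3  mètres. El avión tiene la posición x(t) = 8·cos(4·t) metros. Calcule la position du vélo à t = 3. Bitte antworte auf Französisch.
Nous devons trouver l'intégrale de notre équation de la vitesse v(t) = t^2·(16·t - 9) 1 fois. La primitive de la vitesse, avec x(0) = -2, donne la position: x(t) = 4·t^4 - 3·t^3 - 2. En utilisant x(t) = 4·t^4 - 3·t^3 - 2 et en substituant t = 3, nous trouvons x = 241.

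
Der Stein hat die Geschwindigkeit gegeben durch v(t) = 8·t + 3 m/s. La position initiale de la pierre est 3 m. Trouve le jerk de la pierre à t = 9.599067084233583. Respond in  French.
En partant de la vitesse v(t) = 8·t + 3, nous prenons 2 dérivées. En dérivant la vitesse, nous obtenons l'accélération: a(t) = 8. En dérivant l'accélération, nous obtenons le jerk: j(t) = 0. En utilisant j(t) = 0 et en substituant t = 9.599067084233583, nous trouvons j = 0.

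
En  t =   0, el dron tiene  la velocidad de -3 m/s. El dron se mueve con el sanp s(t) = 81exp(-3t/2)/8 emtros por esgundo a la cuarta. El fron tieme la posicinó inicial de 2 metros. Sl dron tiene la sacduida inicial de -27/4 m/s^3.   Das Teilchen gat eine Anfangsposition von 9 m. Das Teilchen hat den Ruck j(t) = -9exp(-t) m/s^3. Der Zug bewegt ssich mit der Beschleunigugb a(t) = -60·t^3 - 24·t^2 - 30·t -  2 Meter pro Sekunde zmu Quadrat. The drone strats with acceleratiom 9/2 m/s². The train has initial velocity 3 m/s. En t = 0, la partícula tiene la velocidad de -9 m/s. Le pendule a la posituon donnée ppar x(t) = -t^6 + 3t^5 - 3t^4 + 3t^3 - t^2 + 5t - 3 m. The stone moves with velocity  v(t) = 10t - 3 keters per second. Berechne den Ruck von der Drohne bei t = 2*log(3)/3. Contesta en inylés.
To solve this, we need to take 1 integral of our snap equation s(t) = 81·exp(-3·t/2)/8. The integral of snap, with j(0) = -27/4, gives jerk: j(t) = -27·exp(-3·t/2)/4. Using j(t) = -27·exp(-3·t/2)/4 and substituting t = 2*log(3)/3, we find j = -9/4.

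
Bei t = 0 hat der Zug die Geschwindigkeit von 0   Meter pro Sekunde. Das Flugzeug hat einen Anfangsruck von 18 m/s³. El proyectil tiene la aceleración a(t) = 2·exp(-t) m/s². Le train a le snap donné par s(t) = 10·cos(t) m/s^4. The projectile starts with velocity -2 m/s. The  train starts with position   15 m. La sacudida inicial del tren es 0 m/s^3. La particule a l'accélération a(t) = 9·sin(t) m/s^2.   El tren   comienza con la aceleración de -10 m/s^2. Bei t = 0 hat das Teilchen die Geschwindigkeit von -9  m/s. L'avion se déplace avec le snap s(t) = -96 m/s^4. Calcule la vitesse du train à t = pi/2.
Nous devons trouver la primitive de notre équation du snap s(t) = 10·cos(t) 3 fois. L'intégrale du snap est le jerk. En utilisant j(0) = 0, nous obtenons j(t) = 10·sin(t). L'intégrale du jerk est l'accélération. En utilisant a(0) = -10, nous obtenons a(t) = -10·cos(t). En prenant ∫a(t)dt et en appliquant v(0) = 0, nous trouvons v(t) = -10·sin(t). Nous avons la vitesse v(t) = -10·sin(t). En substituant t = pi/2: v(pi/2) = -10.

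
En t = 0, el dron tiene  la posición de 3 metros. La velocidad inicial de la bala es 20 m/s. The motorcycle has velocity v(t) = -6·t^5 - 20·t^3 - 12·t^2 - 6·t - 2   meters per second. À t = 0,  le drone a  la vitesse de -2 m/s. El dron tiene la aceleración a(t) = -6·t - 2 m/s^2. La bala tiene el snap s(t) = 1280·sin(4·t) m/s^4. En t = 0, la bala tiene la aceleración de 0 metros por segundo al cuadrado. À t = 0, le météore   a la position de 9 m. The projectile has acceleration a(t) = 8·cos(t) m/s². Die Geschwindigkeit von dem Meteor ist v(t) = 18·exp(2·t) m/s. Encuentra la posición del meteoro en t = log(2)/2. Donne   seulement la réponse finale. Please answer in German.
Die Position bei t = log(2)/2 ist x = 18.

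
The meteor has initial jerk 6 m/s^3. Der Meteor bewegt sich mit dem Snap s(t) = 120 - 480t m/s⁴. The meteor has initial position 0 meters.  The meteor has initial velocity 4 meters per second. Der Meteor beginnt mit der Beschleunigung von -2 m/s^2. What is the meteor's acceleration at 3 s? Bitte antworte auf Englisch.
To solve this, we need to take 2 antiderivatives of our snap equation s(t) = 120 - 480·t. The antiderivative of snap, with j(0) = 6, gives jerk: j(t) = -240·t^2 + 120·t + 6. The integral of jerk is acceleration. Using a(0) = -2, we get a(t) = -80·t^3 + 60·t^2 + 6·t - 2. We have acceleration a(t) = -80·t^3 + 60·t^2 + 6·t - 2. Substituting t = 3: a(3) = -1604.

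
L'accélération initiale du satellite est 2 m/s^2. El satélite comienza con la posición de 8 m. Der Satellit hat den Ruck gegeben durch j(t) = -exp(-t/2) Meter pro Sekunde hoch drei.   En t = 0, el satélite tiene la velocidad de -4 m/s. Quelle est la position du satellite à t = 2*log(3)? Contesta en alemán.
Wir müssen unsere Gleichung für den Ruck j(t) = -exp(-t/2) 3-mal integrieren. Die Stammfunktion von dem Ruck ist die Beschleunigung. Mit a(0) = 2 erhalten wir a(t) = 2·exp(-t/2). Die Stammfunktion von der Beschleunigung, mit v(0) = -4, ergibt die Geschwindigkeit: v(t) = -4·exp(-t/2). Durch Integration von der Geschwindigkeit und Verwendung der Anfangsbedingung x(0) = 8, erhalten wir x(t) = 8·exp(-t/2). Mit x(t) = 8·exp(-t/2) und Einsetzen von t = 2*log(3), finden wir x = 8/3.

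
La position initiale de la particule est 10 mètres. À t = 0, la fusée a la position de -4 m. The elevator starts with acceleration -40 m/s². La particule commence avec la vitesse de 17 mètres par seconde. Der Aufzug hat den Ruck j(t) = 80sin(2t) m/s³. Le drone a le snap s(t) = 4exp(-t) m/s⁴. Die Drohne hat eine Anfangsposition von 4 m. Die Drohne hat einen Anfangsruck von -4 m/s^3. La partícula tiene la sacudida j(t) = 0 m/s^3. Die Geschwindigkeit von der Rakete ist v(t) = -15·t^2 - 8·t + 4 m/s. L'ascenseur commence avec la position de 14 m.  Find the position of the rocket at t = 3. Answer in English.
To find the answer, we compute 1 integral of v(t) = -15·t^2 - 8·t + 4. The antiderivative of velocity is position. Using x(0) = -4, we get x(t) = -5·t^3 - 4·t^2 + 4·t - 4. We have position x(t) = -5·t^3 - 4·t^2 + 4·t - 4. Substituting t = 3: x(3) = -163.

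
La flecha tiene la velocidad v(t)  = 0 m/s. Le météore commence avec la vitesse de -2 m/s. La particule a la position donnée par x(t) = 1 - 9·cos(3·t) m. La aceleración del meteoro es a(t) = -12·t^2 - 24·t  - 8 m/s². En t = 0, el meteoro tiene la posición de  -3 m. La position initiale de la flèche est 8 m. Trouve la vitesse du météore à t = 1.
Nous devons trouver la primitive de notre équation de l'accélération a(t) = -12·t^2 - 24·t - 8 1 fois. En prenant ∫a(t)dt et en appliquant v(0) = -2, nous trouvons v(t) = -4·t^3 - 12·t^2 - 8·t - 2. En utilisant v(t) = -4·t^3 - 12·t^2 - 8·t - 2 et en substituant t = 1, nous trouvons v = -26.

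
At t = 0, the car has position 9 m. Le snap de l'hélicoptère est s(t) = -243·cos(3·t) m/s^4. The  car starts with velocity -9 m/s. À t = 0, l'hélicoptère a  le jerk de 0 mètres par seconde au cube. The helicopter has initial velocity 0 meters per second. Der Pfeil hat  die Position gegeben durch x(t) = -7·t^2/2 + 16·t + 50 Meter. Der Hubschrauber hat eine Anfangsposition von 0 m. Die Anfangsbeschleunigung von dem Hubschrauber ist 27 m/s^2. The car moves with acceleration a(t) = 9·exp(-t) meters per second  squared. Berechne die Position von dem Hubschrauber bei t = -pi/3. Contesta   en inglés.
To find the answer, we compute 4 antiderivatives of s(t) = -243·cos(3·t). Taking ∫s(t)dt and applying j(0) = 0, we find j(t) = -81·sin(3·t). The integral of jerk is acceleration. Using a(0) = 27, we get a(t) = 27·cos(3·t). The integral of acceleration, with v(0) = 0, gives velocity: v(t) = 9·sin(3·t). The integral of velocity is position. Using x(0) = 0, we get x(t) = 3 - 3·cos(3·t). From the given position equation x(t) = 3 - 3·cos(3·t), we substitute t = -pi/3 to get x = 6.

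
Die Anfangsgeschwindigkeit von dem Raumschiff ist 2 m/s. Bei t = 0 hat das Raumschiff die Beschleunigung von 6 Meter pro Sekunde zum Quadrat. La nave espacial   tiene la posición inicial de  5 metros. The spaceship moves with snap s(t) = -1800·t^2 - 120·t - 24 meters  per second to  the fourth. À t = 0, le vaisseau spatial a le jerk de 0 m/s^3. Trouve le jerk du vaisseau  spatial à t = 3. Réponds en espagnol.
Debemos encontrar la integral de nuestra ecuación del snap s(t) = -1800·t^2 - 120·t - 24 1 vez. Integrando el snap y usando la condición inicial j(0) = 0, obtenemos j(t) = 12·t·(-50·t^2 - 5·t - 2). Tenemos la sacudida j(t) = 12·t·(-50·t^2 - 5·t - 2). Sustituyendo t = 3: j(3) = -16812.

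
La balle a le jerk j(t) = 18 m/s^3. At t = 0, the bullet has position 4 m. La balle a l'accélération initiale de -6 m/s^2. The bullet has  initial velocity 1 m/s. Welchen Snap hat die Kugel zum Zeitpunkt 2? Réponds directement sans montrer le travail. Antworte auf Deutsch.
s(2) = 0.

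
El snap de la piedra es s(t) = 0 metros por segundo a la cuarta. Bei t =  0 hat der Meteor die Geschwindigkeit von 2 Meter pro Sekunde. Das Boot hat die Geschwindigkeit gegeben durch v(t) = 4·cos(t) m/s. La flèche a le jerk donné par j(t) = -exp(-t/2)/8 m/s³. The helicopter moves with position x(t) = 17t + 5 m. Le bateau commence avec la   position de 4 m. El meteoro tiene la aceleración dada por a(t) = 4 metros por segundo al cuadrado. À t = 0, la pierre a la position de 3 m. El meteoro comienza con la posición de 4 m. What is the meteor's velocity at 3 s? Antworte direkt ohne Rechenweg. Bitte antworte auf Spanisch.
v(3) = 14.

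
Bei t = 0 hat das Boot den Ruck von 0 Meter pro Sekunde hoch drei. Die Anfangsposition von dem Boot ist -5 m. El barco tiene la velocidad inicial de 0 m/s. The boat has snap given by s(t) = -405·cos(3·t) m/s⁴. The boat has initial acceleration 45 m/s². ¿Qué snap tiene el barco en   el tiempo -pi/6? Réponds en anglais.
We have snap s(t) = -405·cos(3·t). Substituting t = -pi/6: s(-pi/6) = 0.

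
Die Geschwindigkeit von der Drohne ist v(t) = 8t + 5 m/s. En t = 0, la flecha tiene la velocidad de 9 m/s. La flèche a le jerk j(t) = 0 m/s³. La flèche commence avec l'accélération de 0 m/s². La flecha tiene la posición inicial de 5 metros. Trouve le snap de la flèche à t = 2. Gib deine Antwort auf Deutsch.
Ausgehend von dem Ruck j(t) = 0, nehmen wir 1 Ableitung. Durch Ableiten von dem Ruck erhalten wir den Snap: s(t) = 0. Wir haben den Snap s(t) = 0. Durch Einsetzen von t = 2: s(2) = 0.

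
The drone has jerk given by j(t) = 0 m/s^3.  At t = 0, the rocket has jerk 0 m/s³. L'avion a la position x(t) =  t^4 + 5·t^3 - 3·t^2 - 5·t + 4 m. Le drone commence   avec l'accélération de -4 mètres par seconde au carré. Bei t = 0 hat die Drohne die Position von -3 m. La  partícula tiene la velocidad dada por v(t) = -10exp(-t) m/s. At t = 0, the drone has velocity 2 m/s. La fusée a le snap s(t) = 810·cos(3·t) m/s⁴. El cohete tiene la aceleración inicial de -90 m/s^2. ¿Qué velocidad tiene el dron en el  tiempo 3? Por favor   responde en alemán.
Wir müssen das Integral unserer Gleichung für den Ruck j(t) = 0 2-mal finden. Durch Integration von dem Ruck und Verwendung der Anfangsbedingung a(0) = -4, erhalten wir a(t) = -4. Durch Integration von der Beschleunigung und Verwendung der Anfangsbedingung v(0) = 2, erhalten wir v(t) = 2 - 4·t. Wir haben die Geschwindigkeit v(t) = 2 - 4·t. Durch Einsetzen von t = 3: v(3) = -10.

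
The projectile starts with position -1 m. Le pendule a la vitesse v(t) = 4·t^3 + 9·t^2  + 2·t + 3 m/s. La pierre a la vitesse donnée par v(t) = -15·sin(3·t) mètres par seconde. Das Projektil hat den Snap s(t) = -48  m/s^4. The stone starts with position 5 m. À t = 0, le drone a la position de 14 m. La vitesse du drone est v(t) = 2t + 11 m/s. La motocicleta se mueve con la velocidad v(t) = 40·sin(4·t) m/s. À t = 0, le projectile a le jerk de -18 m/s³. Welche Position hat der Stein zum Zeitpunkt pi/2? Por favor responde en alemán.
Wir müssen unsere Gleichung für die Geschwindigkeit v(t) = -15·sin(3·t) 1-mal integrieren. Mit ∫v(t)dt und Anwendung von x(0) = 5, finden wir x(t) = 5·cos(3·t). Aus der Gleichung für die Position x(t) = 5·cos(3·t), setzen wir t = pi/2 ein und erhalten x = 0.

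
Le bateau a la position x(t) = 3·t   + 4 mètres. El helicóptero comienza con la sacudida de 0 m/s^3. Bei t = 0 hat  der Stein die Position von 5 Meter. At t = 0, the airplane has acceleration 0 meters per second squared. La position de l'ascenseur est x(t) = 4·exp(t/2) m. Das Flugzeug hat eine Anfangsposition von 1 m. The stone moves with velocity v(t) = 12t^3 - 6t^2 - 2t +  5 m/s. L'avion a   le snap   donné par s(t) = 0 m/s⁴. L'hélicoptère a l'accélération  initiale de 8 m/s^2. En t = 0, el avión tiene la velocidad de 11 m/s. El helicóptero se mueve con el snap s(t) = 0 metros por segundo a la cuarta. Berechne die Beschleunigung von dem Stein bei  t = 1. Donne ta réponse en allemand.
Ausgehend von der Geschwindigkeit v(t) = 12·t^3 - 6·t^2 - 2·t + 5, nehmen wir 1 Ableitung. Die Ableitung von der Geschwindigkeit ergibt die Beschleunigung: a(t) = 36·t^2 - 12·t - 2. Aus der Gleichung für die Beschleunigung a(t) = 36·t^2 - 12·t - 2, setzen wir t = 1 ein und erhalten a = 22.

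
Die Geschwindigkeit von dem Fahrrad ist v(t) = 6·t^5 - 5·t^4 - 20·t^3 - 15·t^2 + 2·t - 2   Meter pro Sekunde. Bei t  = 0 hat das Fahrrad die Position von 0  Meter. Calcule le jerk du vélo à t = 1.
En partant de la vitesse v(t) = 6·t^5 - 5·t^4 - 20·t^3 - 15·t^2 + 2·t - 2, nous prenons 2 dérivées. En prenant d/dt de v(t), nous trouvons a(t) = 30·t^4 - 20·t^3 - 60·t^2 - 30·t + 2. En prenant d/dt de a(t), nous trouvons j(t) = 120·t^3 - 60·t^2 - 120·t - 30. De l'équation du jerk j(t) = 120·t^3 - 60·t^2 - 120·t - 30, nous substituons t = 1 pour obtenir j = -90.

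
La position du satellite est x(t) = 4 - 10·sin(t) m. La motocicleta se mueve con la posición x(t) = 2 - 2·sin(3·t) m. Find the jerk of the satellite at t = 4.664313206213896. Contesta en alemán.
Ausgehend von der Position x(t) = 4 - 10·sin(t), nehmen wir 3 Ableitungen. Mit d/dt von x(t) finden wir v(t) = -10·cos(t). Die Ableitung von der Geschwindigkeit ergibt die Beschleunigung: a(t) = 10·sin(t). Mit d/dt von a(t) finden wir j(t) = 10·cos(t). Wir haben den Ruck j(t) = 10·cos(t). Durch Einsetzen von t = 4.664313206213896: j(4.664313206213896) = -0.480572568811372.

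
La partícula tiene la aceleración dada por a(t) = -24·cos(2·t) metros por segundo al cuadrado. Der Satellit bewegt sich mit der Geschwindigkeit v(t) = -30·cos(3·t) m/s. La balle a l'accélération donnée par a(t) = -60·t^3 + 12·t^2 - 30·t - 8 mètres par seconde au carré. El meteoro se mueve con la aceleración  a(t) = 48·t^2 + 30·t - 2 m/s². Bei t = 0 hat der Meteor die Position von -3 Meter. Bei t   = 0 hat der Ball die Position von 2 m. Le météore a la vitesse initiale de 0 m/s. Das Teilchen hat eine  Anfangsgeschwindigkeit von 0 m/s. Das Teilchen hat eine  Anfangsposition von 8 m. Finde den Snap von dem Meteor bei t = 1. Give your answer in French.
Nous devons dériver notre équation de l'accélération a(t) = 48·t^2 + 30·t - 2 2 fois. En dérivant l'accélération, nous obtenons le jerk: j(t) = 96·t + 30. En dérivant le jerk, nous obtenons le snap: s(t) = 96. De l'équation du snap s(t) = 96, nous substituons t = 1 pour obtenir s = 96.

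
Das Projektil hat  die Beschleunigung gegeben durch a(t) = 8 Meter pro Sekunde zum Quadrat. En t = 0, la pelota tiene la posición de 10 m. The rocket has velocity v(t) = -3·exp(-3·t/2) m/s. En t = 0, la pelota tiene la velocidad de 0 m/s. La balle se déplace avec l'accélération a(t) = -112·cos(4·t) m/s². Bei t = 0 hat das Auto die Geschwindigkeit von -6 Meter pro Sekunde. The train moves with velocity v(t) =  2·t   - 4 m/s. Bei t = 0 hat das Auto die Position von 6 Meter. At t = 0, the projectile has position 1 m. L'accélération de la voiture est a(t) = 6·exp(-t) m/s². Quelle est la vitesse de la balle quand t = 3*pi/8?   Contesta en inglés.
Starting from acceleration a(t) = -112·cos(4·t), we take 1 antiderivative. Finding the integral of a(t) and using v(0) = 0: v(t) = -28·sin(4·t). We have velocity v(t) = -28·sin(4·t). Substituting t = 3*pi/8: v(3*pi/8) = 28.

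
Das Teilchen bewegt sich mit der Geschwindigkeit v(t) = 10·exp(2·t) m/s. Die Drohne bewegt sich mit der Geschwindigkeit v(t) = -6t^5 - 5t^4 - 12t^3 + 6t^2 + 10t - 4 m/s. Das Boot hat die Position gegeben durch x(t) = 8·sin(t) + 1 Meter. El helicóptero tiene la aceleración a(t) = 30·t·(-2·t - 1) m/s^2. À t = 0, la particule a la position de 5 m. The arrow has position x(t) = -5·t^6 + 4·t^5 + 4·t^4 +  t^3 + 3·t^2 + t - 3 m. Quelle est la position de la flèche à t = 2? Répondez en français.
En utilisant x(t) = -5·t^6 + 4·t^5 + 4·t^4 + t^3 + 3·t^2 + t - 3 et en substituant t = 2, nous trouvons x = -109.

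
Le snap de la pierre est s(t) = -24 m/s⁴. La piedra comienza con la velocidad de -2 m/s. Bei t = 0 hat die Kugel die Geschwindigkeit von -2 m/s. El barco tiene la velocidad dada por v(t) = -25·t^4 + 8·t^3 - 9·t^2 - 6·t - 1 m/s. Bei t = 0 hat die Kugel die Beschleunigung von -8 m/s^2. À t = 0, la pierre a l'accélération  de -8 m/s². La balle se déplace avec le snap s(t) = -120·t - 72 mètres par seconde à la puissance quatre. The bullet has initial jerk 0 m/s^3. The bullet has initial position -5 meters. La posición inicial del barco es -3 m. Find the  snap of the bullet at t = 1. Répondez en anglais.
From the given snap equation s(t) = -120·t - 72, we substitute t = 1 to get s = -192.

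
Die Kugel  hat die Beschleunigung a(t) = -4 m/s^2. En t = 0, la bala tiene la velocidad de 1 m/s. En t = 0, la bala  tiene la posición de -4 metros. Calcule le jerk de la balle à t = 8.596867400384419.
Nous devons dériver notre équation de l'accélération a(t) = -4 1 fois. En prenant d/dt de a(t), nous trouvons j(t) = 0. Nous avons le jerk j(t) = 0. En substituant t = 8.596867400384419: j(8.596867400384419) = 0.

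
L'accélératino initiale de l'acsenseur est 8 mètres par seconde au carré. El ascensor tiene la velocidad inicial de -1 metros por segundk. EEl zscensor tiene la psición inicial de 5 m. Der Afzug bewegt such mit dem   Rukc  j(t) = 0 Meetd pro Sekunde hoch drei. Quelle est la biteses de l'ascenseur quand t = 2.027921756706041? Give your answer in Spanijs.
Necesitamos integrar nuestra ecuación de la sacudida j(t) = 0 2 veces. Tomando ∫j(t)dt y aplicando a(0) = 8, encontramos a(t) = 8. La integral de la aceleración, con v(0) = -1, da la velocidad: v(t) = 8·t - 1. De la ecuación de la velocidad v(t) = 8·t - 1, sustituimos t = 2.027921756706041 para obtener v = 15.2233740536483.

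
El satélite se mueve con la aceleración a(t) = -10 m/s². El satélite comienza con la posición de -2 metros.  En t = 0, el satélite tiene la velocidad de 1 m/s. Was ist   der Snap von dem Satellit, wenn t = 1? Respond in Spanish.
Debemos derivar nuestra ecuación de la aceleración a(t) = -10 2 veces. La derivada de la aceleración da la sacudida: j(t) = 0. Tomando d/dt de j(t), encontramos s(t) = 0. De la ecuación del snap s(t) = 0, sustituimos t = 1 para obtener s = 0.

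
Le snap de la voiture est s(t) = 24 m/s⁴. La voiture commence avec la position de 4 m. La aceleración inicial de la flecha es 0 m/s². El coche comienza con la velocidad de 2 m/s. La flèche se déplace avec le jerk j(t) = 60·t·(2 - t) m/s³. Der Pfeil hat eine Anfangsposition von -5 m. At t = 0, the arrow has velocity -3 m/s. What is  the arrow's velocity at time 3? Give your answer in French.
En partant du jerk j(t) = 60·t·(2 - t), nous prenons 2 primitives. En prenant ∫j(t)dt et en appliquant a(0) = 0, nous trouvons a(t) = 20·t^2·(3 - t). L'intégrale de l'accélération est la vitesse. En utilisant v(0) = -3, nous obtenons v(t) = -5·t^4 + 20·t^3 - 3. De l'équation de la vitesse v(t) = -5·t^4 + 20·t^3 - 3, nous substituons t = 3 pour obtenir v = 132.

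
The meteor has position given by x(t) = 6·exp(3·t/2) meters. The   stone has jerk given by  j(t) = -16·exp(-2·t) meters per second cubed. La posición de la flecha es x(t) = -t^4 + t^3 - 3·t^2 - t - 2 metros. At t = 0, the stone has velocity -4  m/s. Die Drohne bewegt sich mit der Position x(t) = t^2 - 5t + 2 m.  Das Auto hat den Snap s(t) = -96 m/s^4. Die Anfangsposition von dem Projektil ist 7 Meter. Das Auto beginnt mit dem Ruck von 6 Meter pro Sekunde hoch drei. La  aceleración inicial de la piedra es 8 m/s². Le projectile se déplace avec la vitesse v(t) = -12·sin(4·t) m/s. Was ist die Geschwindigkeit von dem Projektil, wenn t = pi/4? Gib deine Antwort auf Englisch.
We have velocity v(t) = -12·sin(4·t). Substituting t = pi/4: v(pi/4) = 0.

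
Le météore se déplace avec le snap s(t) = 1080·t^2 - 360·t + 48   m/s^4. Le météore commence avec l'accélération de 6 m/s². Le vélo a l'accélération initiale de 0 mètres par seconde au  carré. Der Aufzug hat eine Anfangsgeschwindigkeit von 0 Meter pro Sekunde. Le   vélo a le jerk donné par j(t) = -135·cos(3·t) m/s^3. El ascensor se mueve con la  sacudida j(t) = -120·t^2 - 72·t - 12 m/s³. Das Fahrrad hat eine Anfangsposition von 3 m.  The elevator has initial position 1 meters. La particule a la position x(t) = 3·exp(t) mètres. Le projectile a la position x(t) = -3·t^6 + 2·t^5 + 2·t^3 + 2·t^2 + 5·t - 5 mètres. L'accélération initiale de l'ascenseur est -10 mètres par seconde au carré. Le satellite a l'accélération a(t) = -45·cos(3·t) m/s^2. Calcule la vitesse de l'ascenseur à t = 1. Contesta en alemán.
Um dies zu lösen, müssen wir 2 Integrale unserer Gleichung für den Ruck j(t) = -120·t^2 - 72·t - 12 finden. Die Stammfunktion von dem Ruck ist die Beschleunigung. Mit a(0) = -10 erhalten wir a(t) = -40·t^3 - 36·t^2 - 12·t - 10. Mit ∫a(t)dt und Anwendung von v(0) = 0, finden wir v(t) = 2·t·(-5·t^3 - 6·t^2 - 3·t - 5). Mit v(t) = 2·t·(-5·t^3 - 6·t^2 - 3·t - 5) und Einsetzen von t = 1, finden wir v = -38.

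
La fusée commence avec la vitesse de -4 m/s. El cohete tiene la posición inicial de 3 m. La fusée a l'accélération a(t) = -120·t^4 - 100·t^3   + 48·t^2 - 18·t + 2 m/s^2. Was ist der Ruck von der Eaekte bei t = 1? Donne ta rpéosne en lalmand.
Ausgehend von der Beschleunigung a(t) = -120·t^4 - 100·t^3 + 48·t^2 - 18·t + 2, nehmen wir 1 Ableitung. Durch Ableiten von der Beschleunigung erhalten wir den Ruck: j(t) = -480·t^3 - 300·t^2 + 96·t - 18. Wir haben den Ruck j(t) = -480·t^3 - 300·t^2 + 96·t - 18. Durch Einsetzen von t = 1: j(1) = -702.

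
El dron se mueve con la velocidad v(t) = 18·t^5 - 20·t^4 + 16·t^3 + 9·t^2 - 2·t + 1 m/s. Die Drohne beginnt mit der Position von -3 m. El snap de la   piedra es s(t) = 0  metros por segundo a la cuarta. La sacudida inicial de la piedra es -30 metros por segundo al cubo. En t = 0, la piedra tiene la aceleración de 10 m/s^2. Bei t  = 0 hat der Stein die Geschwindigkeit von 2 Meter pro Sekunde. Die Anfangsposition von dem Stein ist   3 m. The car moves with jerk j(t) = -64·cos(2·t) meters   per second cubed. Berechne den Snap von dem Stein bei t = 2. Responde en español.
Usando s(t) = 0 y sustituyendo t = 2, encontramos s = 0.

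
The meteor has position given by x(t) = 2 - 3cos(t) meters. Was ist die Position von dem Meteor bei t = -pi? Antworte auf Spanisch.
Usando x(t) = 2 - 3·cos(t) y sustituyendo t = -pi, encontramos x = 5.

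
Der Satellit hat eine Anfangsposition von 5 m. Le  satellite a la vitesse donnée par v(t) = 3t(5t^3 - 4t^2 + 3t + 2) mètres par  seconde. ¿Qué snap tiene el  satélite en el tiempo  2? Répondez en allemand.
Um dies zu lösen, müssen wir 3 Ableitungen unserer Gleichung für die Geschwindigkeit v(t) = 3·t·(5·t^3 - 4·t^2 + 3·t + 2) nehmen. Die Ableitung von der Geschwindigkeit ergibt die Beschleunigung: a(t) = 15·t^3 - 12·t^2 + 3·t·(15·t^2 - 8·t + 3) + 9·t + 6. Mit d/dt von a(t) finden wir j(t) = 90·t^2 + 3·t·(30·t - 8) - 48·t + 18. Durch Ableiten von dem Ruck erhalten wir den Snap: s(t) = 360·t - 72. Aus der Gleichung für den Snap s(t) = 360·t - 72, setzen wir t = 2 ein und erhalten s = 648.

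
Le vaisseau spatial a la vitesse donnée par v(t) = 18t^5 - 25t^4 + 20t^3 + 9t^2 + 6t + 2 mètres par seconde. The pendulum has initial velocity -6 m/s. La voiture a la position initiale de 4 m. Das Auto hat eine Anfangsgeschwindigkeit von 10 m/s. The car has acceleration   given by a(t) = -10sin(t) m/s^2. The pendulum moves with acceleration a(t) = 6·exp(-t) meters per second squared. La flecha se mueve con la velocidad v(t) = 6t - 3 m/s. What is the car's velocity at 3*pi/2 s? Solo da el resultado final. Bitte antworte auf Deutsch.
Bei t = 3*pi/2, v = 0.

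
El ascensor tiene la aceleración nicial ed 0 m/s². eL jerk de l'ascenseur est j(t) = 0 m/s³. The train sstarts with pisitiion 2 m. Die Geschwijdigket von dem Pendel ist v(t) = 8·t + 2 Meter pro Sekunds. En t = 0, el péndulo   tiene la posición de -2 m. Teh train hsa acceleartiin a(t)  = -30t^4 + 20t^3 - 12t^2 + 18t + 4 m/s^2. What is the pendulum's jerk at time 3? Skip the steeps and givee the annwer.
At t = 3, j = 0.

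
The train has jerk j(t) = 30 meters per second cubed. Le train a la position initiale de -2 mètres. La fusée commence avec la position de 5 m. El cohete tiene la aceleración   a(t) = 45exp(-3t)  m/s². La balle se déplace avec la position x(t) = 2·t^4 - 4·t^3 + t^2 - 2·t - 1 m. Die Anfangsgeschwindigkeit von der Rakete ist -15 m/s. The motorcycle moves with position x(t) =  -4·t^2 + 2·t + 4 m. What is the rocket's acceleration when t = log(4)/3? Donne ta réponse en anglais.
Using a(t) = 45·exp(-3·t) and substituting t = log(4)/3, we find a = 45/4.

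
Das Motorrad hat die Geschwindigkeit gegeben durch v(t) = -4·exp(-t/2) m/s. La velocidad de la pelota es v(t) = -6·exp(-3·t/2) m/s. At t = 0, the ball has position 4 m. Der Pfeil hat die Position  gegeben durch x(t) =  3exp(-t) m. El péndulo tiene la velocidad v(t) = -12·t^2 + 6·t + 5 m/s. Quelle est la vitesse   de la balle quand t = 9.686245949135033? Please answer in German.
Aus der Gleichung für die Geschwindigkeit v(t) = -6·exp(-3·t/2), setzen wir t = 9.686245949135033 ein und erhalten v = -0.00000293850545509292.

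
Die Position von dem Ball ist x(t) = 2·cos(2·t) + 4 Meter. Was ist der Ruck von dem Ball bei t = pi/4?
Wir müssen unsere Gleichung für die Position x(t) = 2·cos(2·t) + 4 3-mal ableiten. Durch Ableiten von der Position erhalten wir die Geschwindigkeit: v(t) = -4·sin(2·t). Die Ableitung von der Geschwindigkeit ergibt die Beschleunigung: a(t) = -8·cos(2·t). Mit d/dt von a(t) finden wir j(t) = 16·sin(2·t). Mit j(t) = 16·sin(2·t) und Einsetzen von t = pi/4, finden wir j = 16.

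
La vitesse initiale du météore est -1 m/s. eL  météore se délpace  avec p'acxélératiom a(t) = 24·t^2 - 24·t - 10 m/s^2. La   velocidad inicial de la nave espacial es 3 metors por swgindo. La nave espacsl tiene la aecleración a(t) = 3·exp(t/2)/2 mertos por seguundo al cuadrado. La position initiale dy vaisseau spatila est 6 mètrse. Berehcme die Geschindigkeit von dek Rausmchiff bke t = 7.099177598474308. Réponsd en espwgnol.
Debemos encontrar la antiderivada de nuestra ecuación de la aceleración a(t) = 3·exp(t/2)/2 1 vez. La antiderivada de la aceleración es la velocidad. Usando v(0) = 3, obtenemos v(t) = 3·exp(t/2). De la ecuación de la velocidad v(t) = 3·exp(t/2), sustituimos t = 7.099177598474308 para obtener v = 104.397015503142.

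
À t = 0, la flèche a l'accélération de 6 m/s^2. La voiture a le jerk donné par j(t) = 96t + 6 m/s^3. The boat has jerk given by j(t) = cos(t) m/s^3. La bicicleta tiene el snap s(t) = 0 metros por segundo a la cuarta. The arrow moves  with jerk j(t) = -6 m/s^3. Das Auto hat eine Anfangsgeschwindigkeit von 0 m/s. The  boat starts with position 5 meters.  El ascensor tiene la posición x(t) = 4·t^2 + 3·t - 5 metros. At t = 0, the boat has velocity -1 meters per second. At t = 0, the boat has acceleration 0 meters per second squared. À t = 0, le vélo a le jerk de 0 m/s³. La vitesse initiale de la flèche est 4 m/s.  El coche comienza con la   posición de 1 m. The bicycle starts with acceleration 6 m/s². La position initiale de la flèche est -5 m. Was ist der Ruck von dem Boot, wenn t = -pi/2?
Wir haben den Ruck j(t) = cos(t). Durch Einsetzen von t = -pi/2: j(-pi/2) = 0.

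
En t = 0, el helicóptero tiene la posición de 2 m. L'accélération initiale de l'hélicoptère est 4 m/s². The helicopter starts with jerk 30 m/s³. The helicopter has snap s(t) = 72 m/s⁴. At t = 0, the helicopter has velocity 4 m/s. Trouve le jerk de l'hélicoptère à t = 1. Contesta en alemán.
Wir müssen unsere Gleichung für den Snap s(t) = 72 1-mal integrieren. Durch Integration von dem Snap und Verwendung der Anfangsbedingung j(0) = 30, erhalten wir j(t) = 72·t + 30. Aus der Gleichung für den Ruck j(t) = 72·t + 30, setzen wir t = 1 ein und erhalten j = 102.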